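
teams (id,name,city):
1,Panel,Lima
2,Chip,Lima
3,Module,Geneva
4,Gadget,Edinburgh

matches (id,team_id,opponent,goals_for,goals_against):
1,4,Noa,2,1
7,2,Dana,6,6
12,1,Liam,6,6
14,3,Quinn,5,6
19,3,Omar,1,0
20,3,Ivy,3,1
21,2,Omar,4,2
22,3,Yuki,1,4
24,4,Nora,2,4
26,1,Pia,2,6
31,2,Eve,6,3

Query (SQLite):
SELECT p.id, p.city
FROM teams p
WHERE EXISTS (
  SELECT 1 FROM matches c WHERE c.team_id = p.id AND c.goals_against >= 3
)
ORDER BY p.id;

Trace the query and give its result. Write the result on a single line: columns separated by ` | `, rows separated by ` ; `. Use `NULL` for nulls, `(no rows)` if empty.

1 | Lima ; 2 | Lima ; 3 | Geneva ; 4 | Edinburgh

For each teams row, check whether any matches with matching team_id has goals_against >= 3.
Keep rows where that is true.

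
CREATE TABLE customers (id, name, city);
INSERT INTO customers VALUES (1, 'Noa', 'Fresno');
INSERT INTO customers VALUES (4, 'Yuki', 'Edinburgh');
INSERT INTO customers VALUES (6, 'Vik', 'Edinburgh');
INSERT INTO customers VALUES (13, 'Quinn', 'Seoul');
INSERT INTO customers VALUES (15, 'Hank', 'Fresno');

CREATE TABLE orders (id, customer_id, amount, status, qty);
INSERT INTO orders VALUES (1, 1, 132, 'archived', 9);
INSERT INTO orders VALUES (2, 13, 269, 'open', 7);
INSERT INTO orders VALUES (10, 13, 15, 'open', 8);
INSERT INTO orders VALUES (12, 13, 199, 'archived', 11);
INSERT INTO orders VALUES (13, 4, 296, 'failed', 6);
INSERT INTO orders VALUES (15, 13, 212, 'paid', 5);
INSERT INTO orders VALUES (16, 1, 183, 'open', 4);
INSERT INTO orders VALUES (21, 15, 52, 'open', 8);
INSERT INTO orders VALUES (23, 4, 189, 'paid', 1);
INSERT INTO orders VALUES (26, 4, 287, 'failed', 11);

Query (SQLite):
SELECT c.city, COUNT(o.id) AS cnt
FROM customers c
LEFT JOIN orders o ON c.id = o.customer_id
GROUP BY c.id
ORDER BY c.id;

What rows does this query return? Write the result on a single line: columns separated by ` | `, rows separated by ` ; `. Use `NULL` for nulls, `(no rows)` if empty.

Fresno | 2 ; Edinburgh | 3 ; Edinburgh | 0 ; Seoul | 4 ; Fresno | 1

LEFT JOIN keeps every customers row; unmatched ones get NULL for orders columns.
Group by customers.id and compute COUNT(o.id). COUNT(col) of an all-NULL group is 0.
  1: ids {1, 16} → COUNT(o.id)=2
  4: ids {13, 23, 26} → COUNT(o.id)=3
  6: ids {—} → COUNT(o.id)=0
  13: ids {2, 10, 12, 15} → COUNT(o.id)=4
  15: ids {21} → COUNT(o.id)=1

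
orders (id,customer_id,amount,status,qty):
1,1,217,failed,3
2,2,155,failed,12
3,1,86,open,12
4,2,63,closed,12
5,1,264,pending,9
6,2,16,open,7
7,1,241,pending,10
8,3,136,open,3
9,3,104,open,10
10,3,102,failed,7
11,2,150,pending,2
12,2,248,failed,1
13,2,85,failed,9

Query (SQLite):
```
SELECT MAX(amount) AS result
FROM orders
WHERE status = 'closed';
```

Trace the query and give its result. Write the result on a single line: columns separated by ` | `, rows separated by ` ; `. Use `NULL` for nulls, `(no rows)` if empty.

Rows where status='closed' → amount values: [63].
MAX of non-NULL values = 63.

63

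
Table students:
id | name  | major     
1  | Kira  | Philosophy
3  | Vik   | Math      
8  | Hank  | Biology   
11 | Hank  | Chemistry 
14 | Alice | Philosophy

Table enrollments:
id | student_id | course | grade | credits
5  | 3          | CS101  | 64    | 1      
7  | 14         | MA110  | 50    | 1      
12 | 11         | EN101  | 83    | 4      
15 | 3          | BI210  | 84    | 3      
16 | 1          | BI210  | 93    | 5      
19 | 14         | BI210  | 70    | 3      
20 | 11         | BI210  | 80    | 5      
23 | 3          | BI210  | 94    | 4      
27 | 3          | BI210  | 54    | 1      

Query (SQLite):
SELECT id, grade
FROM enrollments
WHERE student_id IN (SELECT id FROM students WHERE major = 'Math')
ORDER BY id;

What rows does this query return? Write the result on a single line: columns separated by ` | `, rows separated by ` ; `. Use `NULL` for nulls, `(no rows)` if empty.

Inner query: students.id where major = 'Math'.
Outer: keep enrollments rows whose student_id is in that set.
Inner query → {3}

5 | 64 ; 15 | 84 ; 23 | 94 ; 27 | 54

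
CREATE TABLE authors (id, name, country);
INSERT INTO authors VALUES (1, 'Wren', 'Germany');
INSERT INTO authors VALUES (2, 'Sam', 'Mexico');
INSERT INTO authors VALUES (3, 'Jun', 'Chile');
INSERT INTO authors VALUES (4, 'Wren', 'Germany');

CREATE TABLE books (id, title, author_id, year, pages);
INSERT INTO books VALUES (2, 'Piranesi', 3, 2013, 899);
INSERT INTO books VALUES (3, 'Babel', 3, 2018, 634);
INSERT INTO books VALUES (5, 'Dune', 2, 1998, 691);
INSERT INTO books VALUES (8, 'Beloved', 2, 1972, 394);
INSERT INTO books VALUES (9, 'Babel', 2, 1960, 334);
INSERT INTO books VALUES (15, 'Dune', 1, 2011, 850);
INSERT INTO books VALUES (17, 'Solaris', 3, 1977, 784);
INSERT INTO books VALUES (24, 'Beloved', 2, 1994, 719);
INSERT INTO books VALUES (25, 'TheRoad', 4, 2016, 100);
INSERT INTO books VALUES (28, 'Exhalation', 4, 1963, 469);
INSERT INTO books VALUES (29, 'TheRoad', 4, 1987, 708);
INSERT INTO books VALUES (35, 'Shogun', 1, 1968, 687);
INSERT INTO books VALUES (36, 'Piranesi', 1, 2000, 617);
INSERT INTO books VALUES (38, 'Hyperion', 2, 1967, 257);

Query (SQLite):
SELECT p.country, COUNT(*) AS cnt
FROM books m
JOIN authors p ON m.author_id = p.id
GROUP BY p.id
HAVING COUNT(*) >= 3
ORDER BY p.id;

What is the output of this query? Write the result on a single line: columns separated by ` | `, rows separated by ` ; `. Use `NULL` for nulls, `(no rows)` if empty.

Germany | 3 ; Mexico | 5 ; Chile | 3 ; Germany | 3

Join each books row to its authors via author_id.
Group joined rows by authors.id; compute COUNT(*) per group.
HAVING: keep groups with count ≥ 3.
  1: ids {15, 35, 36} → COUNT(*)=3
  2: ids {5, 8, 9, 24, 38} → COUNT(*)=5
  3: ids {2, 3, 17} → COUNT(*)=3
  4: ids {25, 28, 29} → COUNT(*)=3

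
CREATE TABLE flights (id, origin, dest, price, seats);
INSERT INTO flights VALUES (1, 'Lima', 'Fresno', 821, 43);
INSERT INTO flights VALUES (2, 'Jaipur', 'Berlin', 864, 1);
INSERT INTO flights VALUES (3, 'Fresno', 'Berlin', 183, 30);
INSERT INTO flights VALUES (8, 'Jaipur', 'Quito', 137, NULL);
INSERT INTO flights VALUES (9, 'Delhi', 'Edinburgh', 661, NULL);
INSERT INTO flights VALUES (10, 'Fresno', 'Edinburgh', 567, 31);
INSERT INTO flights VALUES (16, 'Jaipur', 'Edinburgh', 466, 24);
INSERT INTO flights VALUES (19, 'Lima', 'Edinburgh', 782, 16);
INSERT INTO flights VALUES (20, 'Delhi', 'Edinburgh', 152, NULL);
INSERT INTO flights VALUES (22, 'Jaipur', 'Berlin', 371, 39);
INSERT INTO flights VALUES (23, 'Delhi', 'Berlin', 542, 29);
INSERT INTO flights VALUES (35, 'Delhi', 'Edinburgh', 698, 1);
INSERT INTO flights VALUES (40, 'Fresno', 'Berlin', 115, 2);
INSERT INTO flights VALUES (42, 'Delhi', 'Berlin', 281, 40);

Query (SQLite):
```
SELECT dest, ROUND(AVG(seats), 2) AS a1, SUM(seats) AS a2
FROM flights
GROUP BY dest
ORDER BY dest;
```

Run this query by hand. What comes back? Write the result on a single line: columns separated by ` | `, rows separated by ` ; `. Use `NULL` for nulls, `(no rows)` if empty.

Group flights by dest.
Per group compute: ROUND(AVG(seats), 2), SUM(seats).
  Berlin: ids {2, 3, 22, 23, 40, 42} → ROUND(AVG(seats), 2)=23.5, SUM(seats)=141
  Edinburgh: ids {9, 10, 16, 19, 20, 35} → ROUND(AVG(seats), 2)=18, SUM(seats)=72
  Fresno: ids {1} → ROUND(AVG(seats), 2)=43, SUM(seats)=43
  Quito: ids {8} → ROUND(AVG(seats), 2)=NULL, SUM(seats)=NULL

Berlin | 23.5 | 141 ; Edinburgh | 18 | 72 ; Fresno | 43 | 43 ; Quito | NULL | NULL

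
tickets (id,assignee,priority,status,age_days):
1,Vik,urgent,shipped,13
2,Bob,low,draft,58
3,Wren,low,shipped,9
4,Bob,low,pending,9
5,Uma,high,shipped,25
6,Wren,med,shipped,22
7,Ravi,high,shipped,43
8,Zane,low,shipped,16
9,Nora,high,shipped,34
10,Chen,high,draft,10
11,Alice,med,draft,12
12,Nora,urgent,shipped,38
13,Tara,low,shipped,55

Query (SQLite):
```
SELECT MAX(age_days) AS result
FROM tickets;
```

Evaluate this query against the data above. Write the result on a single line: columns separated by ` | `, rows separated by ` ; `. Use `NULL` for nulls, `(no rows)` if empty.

All age_days values: [13, 58, 9, 9, 25, 22, 43, 16, 34, 10, 12, 38, 55].
MAX of non-NULL values = 58.

58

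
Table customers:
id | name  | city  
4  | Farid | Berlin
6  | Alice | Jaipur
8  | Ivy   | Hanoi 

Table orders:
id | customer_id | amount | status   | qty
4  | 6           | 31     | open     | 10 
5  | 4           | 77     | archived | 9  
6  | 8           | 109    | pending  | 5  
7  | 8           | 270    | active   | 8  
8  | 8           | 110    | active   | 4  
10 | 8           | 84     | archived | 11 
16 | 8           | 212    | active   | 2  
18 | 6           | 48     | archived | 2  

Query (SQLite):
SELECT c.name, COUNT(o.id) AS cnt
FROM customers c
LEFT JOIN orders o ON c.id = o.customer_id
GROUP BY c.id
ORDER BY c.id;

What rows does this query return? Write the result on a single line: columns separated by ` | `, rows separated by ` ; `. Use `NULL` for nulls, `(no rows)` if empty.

Farid | 1 ; Alice | 2 ; Ivy | 5

LEFT JOIN keeps every customers row; unmatched ones get NULL for orders columns.
Group by customers.id and compute COUNT(o.id). COUNT(col) of an all-NULL group is 0.
  4: ids {5} → COUNT(o.id)=1
  6: ids {4, 18} → COUNT(o.id)=2
  8: ids {6, 7, 8, 10, 16} → COUNT(o.id)=5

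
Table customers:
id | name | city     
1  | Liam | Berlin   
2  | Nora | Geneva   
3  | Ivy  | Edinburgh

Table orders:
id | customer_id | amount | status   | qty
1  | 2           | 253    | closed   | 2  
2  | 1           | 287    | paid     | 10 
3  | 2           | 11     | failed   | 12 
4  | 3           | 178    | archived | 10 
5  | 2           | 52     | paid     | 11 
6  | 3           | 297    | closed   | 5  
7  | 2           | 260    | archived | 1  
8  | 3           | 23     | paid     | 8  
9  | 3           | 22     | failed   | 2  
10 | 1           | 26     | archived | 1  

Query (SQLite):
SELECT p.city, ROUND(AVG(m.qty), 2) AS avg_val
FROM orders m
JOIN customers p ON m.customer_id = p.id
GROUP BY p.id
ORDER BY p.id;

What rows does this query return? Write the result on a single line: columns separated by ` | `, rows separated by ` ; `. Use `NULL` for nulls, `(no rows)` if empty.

Join each orders row to its customers via customer_id.
Group joined rows by customers.id; compute ROUND(AVG(m.qty), 2) per group.
  1: ids {2, 10} → ROUND(AVG(m.qty), 2)=5.5
  2: ids {1, 3, 5, 7} → ROUND(AVG(m.qty), 2)=6.5
  3: ids {4, 6, 8, 9} → ROUND(AVG(m.qty), 2)=6.25

Berlin | 5.5 ; Geneva | 6.5 ; Edinburgh | 6.25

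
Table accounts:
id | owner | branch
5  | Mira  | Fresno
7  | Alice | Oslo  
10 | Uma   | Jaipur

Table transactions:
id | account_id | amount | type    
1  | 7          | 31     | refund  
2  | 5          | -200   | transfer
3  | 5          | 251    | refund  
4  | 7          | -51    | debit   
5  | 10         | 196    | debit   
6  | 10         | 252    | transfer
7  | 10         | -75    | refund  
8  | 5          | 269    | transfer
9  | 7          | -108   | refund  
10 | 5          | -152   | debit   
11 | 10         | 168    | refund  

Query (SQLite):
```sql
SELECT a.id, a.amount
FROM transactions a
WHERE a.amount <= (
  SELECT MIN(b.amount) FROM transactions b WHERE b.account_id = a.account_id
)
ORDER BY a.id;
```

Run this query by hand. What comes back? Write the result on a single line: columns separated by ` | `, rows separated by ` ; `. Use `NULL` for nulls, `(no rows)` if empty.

2 | -200 ; 7 | -75 ; 9 | -108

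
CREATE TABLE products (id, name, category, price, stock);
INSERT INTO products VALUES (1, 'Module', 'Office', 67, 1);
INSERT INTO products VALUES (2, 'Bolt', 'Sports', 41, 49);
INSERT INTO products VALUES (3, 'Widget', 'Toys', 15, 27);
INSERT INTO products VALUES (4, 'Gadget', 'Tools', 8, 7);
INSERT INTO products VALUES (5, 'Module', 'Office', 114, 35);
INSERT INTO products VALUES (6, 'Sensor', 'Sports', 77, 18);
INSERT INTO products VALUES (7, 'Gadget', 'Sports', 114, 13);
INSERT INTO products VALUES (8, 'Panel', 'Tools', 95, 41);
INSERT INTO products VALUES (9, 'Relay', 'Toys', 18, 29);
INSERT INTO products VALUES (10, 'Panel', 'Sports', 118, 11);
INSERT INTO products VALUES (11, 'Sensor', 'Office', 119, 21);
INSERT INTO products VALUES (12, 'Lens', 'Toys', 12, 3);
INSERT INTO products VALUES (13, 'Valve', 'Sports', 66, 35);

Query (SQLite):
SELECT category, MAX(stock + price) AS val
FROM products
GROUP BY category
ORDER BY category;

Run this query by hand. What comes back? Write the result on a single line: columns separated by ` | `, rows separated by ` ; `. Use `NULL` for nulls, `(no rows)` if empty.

Office | 149 ; Sports | 129 ; Tools | 136 ; Toys | 47

For each row compute stock + price.
Group by category; take MAX of the expression per group.
  Office: ids {1, 5, 11} → MAX(stock + price)=149
  Sports: ids {2, 6, 7, 10, 13} → MAX(stock + price)=129
  Tools: ids {4, 8} → MAX(stock + price)=136
  Toys: ids {3, 9, 12} → MAX(stock + price)=47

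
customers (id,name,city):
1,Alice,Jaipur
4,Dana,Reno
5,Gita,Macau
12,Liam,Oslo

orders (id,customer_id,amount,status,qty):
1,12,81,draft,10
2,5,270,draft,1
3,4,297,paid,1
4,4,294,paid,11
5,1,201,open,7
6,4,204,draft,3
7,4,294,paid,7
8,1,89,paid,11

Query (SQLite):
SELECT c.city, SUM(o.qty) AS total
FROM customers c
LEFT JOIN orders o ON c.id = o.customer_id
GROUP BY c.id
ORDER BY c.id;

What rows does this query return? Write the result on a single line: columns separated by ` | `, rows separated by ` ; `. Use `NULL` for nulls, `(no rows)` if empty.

Jaipur | 18 ; Reno | 22 ; Macau | 1 ; Oslo | 10

LEFT JOIN keeps every customers row; unmatched ones get NULL for orders columns.
Group by customers.id and compute SUM(o.qty). SUM over an all-NULL group is NULL.
  1: ids {5, 8} → SUM(o.qty)=18
  4: ids {3, 4, 6, 7} → SUM(o.qty)=22
  5: ids {2} → SUM(o.qty)=1
  12: ids {1} → SUM(o.qty)=10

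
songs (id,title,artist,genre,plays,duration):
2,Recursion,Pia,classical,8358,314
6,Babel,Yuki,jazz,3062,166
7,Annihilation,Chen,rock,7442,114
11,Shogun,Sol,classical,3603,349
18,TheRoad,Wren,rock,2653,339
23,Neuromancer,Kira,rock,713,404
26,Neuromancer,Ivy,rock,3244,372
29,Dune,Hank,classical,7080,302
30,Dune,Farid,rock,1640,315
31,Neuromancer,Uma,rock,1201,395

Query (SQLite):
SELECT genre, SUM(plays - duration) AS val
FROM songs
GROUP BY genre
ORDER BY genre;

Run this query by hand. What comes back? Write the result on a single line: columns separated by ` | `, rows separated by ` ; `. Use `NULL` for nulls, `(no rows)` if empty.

classical | 18076 ; jazz | 2896 ; rock | 14954

For each row compute plays - duration.
Group by genre; take SUM of the expression per group.
  classical: ids {2, 11, 29} → SUM(plays - duration)=18076
  jazz: ids {6} → SUM(plays - duration)=2896
  rock: ids {7, 18, 23, 26, 30, 31} → SUM(plays - duration)=14954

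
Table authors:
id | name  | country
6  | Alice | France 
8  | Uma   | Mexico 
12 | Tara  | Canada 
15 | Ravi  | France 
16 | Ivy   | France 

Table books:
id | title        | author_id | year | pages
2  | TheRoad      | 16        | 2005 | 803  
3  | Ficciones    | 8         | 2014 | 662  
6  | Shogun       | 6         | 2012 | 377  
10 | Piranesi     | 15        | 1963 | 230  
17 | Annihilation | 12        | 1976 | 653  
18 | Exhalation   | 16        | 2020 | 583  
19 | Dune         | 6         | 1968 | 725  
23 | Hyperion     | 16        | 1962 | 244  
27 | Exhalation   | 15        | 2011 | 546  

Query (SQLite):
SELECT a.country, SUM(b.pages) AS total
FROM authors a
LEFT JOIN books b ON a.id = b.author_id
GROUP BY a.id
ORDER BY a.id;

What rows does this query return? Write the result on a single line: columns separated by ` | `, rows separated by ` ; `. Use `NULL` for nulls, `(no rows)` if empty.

France | 1102 ; Mexico | 662 ; Canada | 653 ; France | 776 ; France | 1630

LEFT JOIN keeps every authors row; unmatched ones get NULL for books columns.
Group by authors.id and compute SUM(b.pages). SUM over an all-NULL group is NULL.
  6: ids {6, 19} → SUM(b.pages)=1102
  8: ids {3} → SUM(b.pages)=662
  12: ids {17} → SUM(b.pages)=653
  15: ids {10, 27} → SUM(b.pages)=776
  16: ids {2, 18, 23} → SUM(b.pages)=1630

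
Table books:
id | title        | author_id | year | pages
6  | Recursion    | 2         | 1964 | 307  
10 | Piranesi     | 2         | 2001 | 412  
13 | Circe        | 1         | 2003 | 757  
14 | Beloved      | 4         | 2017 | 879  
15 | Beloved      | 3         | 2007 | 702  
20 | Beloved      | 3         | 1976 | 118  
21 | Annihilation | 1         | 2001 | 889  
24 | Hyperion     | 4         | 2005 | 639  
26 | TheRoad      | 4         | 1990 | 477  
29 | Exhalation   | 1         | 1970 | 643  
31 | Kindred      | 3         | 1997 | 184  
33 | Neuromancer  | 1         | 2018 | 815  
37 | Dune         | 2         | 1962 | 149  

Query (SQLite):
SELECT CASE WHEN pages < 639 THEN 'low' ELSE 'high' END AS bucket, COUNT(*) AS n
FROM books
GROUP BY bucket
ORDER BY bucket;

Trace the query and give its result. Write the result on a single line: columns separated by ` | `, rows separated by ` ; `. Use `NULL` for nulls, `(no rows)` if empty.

high | 7 ; low | 6

Bucket rows by pages < 639 → 'low' else 'high'; count each bucket.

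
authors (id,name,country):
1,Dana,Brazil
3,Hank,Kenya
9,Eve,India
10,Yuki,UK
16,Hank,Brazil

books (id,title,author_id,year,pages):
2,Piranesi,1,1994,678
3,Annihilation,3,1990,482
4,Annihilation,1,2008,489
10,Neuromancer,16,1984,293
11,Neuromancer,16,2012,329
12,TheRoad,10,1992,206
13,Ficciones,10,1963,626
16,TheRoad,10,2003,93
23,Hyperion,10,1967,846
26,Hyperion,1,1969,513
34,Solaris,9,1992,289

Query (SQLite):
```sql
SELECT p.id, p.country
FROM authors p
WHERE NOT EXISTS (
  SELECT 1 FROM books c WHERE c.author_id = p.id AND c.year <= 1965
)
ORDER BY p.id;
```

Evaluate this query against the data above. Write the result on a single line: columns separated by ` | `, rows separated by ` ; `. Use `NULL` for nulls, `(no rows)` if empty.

1 | Brazil ; 3 | Kenya ; 9 | India ; 16 | Brazil

For each authors row, check whether any books with matching author_id has year <= 1965.
Keep rows where that is false.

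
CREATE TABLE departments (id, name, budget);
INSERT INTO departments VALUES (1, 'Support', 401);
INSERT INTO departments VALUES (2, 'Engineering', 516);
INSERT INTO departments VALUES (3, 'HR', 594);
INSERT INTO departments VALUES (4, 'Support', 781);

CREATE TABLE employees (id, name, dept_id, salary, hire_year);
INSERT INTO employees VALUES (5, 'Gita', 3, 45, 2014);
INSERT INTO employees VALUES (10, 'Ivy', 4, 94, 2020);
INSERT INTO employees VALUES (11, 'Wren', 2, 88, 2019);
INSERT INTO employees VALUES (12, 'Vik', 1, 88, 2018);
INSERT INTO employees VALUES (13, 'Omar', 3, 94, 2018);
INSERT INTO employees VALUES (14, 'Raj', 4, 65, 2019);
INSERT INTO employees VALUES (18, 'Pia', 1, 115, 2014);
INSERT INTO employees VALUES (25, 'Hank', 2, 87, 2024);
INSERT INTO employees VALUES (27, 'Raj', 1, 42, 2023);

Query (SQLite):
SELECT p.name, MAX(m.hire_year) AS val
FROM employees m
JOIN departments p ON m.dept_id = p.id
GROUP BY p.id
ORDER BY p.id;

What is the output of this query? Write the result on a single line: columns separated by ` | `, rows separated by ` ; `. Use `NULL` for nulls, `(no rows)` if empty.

Join each employees row to its departments via dept_id.
Group joined rows by departments.id; compute MAX(m.hire_year) per group.
  1: ids {12, 18, 27} → MAX(m.hire_year)=2023
  2: ids {11, 25} → MAX(m.hire_year)=2024
  3: ids {5, 13} → MAX(m.hire_year)=2018
  4: ids {10, 14} → MAX(m.hire_year)=2020

Support | 2023 ; Engineering | 2024 ; HR | 2018 ; Support | 2020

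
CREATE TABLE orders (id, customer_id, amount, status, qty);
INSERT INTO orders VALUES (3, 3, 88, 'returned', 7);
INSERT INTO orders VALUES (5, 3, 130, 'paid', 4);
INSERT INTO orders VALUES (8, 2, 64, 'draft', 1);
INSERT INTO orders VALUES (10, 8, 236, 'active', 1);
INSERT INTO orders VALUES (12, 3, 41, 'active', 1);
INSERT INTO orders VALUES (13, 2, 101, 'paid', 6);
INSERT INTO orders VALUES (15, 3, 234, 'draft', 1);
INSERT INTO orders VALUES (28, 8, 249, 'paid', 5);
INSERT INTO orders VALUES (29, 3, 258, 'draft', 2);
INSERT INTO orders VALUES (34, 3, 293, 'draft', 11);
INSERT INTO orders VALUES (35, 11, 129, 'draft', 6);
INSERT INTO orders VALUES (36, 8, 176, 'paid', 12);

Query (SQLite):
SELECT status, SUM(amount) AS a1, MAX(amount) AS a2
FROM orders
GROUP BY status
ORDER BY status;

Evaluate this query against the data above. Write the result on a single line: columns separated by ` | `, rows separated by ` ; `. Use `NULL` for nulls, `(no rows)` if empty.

Group orders by status.
Per group compute: SUM(amount), MAX(amount).
  active: ids {10, 12} → SUM(amount)=277, MAX(amount)=236
  draft: ids {8, 15, 29, 34, 35} → SUM(amount)=978, MAX(amount)=293
  paid: ids {5, 13, 28, 36} → SUM(amount)=656, MAX(amount)=249
  returned: ids {3} → SUM(amount)=88, MAX(amount)=88

active | 277 | 236 ; draft | 978 | 293 ; paid | 656 | 249 ; returned | 88 | 88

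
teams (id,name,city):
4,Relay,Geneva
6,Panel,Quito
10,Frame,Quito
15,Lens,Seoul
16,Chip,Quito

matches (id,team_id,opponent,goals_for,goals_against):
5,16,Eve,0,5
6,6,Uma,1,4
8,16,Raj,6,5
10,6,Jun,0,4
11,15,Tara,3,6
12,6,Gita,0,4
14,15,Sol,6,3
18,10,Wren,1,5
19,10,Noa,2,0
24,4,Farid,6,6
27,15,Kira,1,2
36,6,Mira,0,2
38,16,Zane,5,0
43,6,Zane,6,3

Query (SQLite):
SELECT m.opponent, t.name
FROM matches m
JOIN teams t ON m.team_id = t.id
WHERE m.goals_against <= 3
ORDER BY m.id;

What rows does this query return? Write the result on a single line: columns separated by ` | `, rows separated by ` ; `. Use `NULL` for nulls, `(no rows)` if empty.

Sol | Lens ; Noa | Frame ; Kira | Lens ; Mira | Panel ; Zane | Chip ; Zane | Panel

Each matches row matches the teams row where team_id = teams.id.
Then keep rows with m.goals_against <= 3.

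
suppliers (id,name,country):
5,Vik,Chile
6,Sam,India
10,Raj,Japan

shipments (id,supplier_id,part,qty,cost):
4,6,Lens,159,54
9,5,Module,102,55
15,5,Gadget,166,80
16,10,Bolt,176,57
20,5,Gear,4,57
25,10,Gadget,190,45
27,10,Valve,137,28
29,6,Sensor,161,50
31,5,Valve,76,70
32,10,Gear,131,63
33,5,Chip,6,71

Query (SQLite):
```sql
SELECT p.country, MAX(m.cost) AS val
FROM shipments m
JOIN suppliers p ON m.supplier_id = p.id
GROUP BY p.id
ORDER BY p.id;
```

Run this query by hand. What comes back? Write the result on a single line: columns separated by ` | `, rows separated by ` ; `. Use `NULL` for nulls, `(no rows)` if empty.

Join each shipments row to its suppliers via supplier_id.
Group joined rows by suppliers.id; compute MAX(m.cost) per group.
  5: ids {9, 15, 20, 31, 33} → MAX(m.cost)=80
  6: ids {4, 29} → MAX(m.cost)=54
  10: ids {16, 25, 27, 32} → MAX(m.cost)=63

Chile | 80 ; India | 54 ; Japan | 63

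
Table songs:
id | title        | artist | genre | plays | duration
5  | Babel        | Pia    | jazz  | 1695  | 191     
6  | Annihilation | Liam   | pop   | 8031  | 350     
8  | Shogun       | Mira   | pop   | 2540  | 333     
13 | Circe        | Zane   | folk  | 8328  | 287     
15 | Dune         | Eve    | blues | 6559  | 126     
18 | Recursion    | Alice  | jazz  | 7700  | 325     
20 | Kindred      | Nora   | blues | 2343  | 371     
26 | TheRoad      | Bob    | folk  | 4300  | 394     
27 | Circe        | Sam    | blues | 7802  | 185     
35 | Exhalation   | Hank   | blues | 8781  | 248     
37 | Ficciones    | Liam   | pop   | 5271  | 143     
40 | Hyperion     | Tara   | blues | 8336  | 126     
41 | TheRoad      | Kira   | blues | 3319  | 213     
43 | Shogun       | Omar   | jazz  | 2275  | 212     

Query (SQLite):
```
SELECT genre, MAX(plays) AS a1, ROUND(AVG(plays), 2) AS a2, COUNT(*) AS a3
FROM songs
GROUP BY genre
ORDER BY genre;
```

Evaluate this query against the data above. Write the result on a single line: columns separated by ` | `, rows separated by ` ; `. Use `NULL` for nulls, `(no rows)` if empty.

blues | 8781 | 6190 | 6 ; folk | 8328 | 6314 | 2 ; jazz | 7700 | 3890 | 3 ; pop | 8031 | 5280.67 | 3

Group songs by genre.
Per group compute: MAX(plays), ROUND(AVG(plays), 2), COUNT(*).
  blues: ids {15, 20, 27, 35, 40, 41} → MAX(plays)=8781, ROUND(AVG(plays), 2)=6190, COUNT(*)=6
  folk: ids {13, 26} → MAX(plays)=8328, ROUND(AVG(plays), 2)=6314, COUNT(*)=2
  jazz: ids {5, 18, 43} → MAX(plays)=7700, ROUND(AVG(plays), 2)=3890, COUNT(*)=3
  pop: ids {6, 8, 37} → MAX(plays)=8031, ROUND(AVG(plays), 2)=5280.67, COUNT(*)=3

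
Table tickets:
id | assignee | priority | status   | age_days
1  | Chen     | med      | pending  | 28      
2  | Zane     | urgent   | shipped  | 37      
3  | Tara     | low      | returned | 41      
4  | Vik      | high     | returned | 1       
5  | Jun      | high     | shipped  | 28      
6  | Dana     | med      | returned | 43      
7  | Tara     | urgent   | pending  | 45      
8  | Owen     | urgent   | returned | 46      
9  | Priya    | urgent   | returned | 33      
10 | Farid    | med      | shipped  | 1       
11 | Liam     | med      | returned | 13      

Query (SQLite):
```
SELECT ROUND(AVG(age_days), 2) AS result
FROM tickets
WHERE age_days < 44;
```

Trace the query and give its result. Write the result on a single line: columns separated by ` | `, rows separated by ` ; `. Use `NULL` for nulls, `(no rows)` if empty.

25

Rows where age_days < 44 → age_days values: [28, 37, 41, 1, 28, 43, 33, 1, 13].
AVG = 225 / 9 (rounded to 2 dp).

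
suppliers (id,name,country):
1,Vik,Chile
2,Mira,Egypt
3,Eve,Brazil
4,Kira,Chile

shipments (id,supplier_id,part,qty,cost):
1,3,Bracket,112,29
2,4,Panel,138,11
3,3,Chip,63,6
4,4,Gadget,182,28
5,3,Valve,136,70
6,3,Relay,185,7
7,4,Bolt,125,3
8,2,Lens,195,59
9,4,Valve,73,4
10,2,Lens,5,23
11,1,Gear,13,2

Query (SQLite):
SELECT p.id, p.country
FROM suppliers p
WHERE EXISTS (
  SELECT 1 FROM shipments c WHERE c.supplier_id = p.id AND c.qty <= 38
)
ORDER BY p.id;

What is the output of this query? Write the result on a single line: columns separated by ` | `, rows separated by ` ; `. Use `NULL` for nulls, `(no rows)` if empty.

1 | Chile ; 2 | Egypt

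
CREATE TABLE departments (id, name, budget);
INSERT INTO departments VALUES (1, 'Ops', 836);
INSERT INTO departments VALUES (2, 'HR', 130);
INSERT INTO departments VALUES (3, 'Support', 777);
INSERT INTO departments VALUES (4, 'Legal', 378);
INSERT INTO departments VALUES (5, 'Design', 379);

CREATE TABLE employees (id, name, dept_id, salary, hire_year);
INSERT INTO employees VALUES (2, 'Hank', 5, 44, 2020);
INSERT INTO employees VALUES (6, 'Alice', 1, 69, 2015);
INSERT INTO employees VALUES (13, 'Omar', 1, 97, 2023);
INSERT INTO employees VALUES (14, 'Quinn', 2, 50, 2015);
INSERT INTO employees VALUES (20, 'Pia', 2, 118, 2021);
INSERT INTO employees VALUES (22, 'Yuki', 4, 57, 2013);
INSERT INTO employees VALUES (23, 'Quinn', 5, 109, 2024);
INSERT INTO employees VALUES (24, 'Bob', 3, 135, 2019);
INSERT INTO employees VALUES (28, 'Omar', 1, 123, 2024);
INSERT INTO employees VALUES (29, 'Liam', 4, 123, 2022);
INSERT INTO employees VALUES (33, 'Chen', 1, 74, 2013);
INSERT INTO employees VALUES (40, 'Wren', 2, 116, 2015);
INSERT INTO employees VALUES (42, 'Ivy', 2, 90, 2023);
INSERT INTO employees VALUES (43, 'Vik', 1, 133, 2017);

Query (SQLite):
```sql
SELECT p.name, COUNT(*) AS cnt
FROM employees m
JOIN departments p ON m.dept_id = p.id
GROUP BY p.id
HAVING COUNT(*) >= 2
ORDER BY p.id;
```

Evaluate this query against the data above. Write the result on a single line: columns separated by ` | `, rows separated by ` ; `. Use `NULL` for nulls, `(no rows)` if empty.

Ops | 5 ; HR | 4 ; Legal | 2 ; Design | 2

Join each employees row to its departments via dept_id.
Group joined rows by departments.id; compute COUNT(*) per group.
HAVING: keep groups with count ≥ 2.
  1: ids {6, 13, 28, 33, 43} → COUNT(*)=5
  2: ids {14, 20, 40, 42} → COUNT(*)=4
  3: ids {24} → COUNT(*)=1
  4: ids {22, 29} → COUNT(*)=2
  5: ids {2, 23} → COUNT(*)=2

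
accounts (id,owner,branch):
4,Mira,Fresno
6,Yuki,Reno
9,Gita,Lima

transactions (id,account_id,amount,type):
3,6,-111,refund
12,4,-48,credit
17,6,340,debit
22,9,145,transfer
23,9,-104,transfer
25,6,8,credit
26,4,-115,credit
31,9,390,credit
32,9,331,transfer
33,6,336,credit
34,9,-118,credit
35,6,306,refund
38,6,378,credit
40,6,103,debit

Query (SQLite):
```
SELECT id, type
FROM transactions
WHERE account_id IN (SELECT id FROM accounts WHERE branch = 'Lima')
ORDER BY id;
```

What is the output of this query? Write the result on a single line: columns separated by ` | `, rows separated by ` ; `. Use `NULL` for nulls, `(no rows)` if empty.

Inner query: accounts.id where branch = 'Lima'.
Outer: keep transactions rows whose account_id is in that set.
Inner query → {9}

22 | transfer ; 23 | transfer ; 31 | credit ; 32 | transfer ; 34 | credit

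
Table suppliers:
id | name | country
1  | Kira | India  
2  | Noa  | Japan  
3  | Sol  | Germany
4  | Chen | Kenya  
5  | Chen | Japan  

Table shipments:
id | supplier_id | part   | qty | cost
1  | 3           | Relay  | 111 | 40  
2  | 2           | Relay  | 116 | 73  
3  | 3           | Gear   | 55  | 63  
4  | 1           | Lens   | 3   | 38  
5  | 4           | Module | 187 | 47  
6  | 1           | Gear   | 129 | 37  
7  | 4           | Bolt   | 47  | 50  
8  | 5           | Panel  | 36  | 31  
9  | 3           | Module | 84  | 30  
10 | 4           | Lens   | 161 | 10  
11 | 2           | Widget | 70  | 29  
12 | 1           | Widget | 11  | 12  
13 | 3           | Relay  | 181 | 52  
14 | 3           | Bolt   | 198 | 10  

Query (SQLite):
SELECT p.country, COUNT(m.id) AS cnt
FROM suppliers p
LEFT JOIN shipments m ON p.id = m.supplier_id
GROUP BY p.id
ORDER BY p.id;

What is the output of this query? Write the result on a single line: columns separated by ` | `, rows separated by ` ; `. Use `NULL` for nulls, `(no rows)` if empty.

LEFT JOIN keeps every suppliers row; unmatched ones get NULL for shipments columns.
Group by suppliers.id and compute COUNT(m.id). COUNT(col) of an all-NULL group is 0.
  1: ids {4, 6, 12} → COUNT(m.id)=3
  2: ids {2, 11} → COUNT(m.id)=2
  3: ids {1, 3, 9, 13, 14} → COUNT(m.id)=5
  4: ids {5, 7, 10} → COUNT(m.id)=3
  5: ids {8} → COUNT(m.id)=1

India | 3 ; Japan | 2 ; Germany | 5 ; Kenya | 3 ; Japan | 1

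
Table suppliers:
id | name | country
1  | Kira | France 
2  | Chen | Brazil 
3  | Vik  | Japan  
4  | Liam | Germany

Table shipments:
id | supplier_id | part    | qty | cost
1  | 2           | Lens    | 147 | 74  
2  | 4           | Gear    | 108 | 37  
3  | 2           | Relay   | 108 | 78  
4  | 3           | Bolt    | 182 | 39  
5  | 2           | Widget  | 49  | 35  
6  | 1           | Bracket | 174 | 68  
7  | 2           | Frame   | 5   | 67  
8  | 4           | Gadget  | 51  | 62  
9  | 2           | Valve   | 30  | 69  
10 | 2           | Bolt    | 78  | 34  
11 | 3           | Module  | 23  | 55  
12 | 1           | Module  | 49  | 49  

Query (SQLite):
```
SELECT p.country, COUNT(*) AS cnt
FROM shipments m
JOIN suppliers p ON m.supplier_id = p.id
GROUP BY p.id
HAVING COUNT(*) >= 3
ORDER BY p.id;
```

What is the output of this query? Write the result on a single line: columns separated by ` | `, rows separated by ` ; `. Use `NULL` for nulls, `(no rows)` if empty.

Join each shipments row to its suppliers via supplier_id.
Group joined rows by suppliers.id; compute COUNT(*) per group.
HAVING: keep groups with count ≥ 3.
  1: ids {6, 12} → COUNT(*)=2
  2: ids {1, 3, 5, 7, 9, 10} → COUNT(*)=6
  3: ids {4, 11} → COUNT(*)=2
  4: ids {2, 8} → COUNT(*)=2

Brazil | 6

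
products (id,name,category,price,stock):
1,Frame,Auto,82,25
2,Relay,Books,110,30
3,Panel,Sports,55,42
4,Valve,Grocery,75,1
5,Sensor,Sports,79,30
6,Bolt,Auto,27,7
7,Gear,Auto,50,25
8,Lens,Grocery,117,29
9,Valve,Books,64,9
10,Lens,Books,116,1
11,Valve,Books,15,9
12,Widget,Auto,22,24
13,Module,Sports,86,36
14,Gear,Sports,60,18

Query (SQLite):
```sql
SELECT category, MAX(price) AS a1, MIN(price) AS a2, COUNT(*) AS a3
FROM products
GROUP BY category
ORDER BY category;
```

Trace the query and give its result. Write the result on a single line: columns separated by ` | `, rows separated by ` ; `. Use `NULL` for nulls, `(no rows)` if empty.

Auto | 82 | 22 | 4 ; Books | 116 | 15 | 4 ; Grocery | 117 | 75 | 2 ; Sports | 86 | 55 | 4

Group products by category.
Per group compute: MAX(price), MIN(price), COUNT(*).
  Auto: ids {1, 6, 7, 12} → MAX(price)=82, MIN(price)=22, COUNT(*)=4
  Books: ids {2, 9, 10, 11} → MAX(price)=116, MIN(price)=15, COUNT(*)=4
  Grocery: ids {4, 8} → MAX(price)=117, MIN(price)=75, COUNT(*)=2
  Sports: ids {3, 5, 13, 14} → MAX(price)=86, MIN(price)=55, COUNT(*)=4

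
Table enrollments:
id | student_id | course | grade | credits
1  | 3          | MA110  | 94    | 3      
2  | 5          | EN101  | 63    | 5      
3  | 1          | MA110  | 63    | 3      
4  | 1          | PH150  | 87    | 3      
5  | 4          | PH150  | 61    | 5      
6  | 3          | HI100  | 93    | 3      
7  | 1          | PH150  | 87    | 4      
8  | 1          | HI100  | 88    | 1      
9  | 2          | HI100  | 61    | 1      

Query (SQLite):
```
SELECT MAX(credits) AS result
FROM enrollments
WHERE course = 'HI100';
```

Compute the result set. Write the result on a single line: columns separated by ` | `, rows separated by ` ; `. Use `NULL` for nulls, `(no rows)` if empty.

Rows where course='HI100' → credits values: [3, 1, 1].
MAX of non-NULL values = 3.

3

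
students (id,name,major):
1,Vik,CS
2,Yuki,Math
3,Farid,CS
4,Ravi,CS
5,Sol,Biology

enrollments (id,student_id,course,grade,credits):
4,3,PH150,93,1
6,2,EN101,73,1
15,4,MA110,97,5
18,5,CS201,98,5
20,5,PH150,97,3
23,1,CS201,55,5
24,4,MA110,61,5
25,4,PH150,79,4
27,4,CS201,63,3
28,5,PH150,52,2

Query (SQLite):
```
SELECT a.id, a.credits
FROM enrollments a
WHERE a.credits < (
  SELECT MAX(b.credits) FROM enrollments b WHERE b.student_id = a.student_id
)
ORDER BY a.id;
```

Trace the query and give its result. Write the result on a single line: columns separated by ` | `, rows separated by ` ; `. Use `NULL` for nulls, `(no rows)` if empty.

For each enrollments row a, compute MAX(credits) over rows sharing a.student_id.
Keep row a if a.credits < that per-group MAX.
  student_id=1: MAX(credits) = 5
  student_id=2: MAX(credits) = 1
  student_id=3: MAX(credits) = 1
  student_id=4: MAX(credits) = 5
  student_id=5: MAX(credits) = 5

20 | 3 ; 25 | 4 ; 27 | 3 ; 28 | 2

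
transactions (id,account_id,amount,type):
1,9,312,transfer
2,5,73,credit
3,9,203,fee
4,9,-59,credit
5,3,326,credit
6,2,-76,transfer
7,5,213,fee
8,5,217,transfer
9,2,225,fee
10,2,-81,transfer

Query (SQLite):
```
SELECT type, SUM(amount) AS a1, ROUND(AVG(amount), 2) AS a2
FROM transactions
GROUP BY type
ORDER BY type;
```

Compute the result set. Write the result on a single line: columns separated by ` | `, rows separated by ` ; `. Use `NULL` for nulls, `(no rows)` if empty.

Group transactions by type.
Per group compute: SUM(amount), ROUND(AVG(amount), 2).
  credit: ids {2, 4, 5} → SUM(amount)=340, ROUND(AVG(amount), 2)=113.33
  fee: ids {3, 7, 9} → SUM(amount)=641, ROUND(AVG(amount), 2)=213.67
  transfer: ids {1, 6, 8, 10} → SUM(amount)=372, ROUND(AVG(amount), 2)=93

credit | 340 | 113.33 ; fee | 641 | 213.67 ; transfer | 372 | 93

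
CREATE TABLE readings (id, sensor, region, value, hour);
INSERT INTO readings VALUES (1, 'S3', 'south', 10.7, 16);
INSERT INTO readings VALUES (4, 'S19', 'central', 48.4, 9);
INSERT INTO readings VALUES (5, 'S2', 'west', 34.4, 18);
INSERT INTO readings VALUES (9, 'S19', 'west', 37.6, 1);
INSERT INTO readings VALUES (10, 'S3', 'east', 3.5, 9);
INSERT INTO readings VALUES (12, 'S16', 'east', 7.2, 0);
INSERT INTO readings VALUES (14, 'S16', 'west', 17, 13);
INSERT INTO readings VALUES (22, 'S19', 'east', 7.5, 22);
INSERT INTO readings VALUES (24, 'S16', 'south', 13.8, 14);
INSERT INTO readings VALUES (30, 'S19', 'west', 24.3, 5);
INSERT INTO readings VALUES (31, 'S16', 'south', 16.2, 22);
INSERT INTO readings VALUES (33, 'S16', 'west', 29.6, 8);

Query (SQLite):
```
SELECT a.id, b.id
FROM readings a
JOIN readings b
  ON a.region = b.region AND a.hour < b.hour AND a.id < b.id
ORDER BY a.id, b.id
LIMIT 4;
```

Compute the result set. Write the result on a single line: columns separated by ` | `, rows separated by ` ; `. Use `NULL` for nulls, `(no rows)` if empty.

Pairs (a,b) with same region, a.hour < b.hour, a.id < b.id.
region groups: central:{4} east:{10,12,22} south:{1,24,31} west:{5,9,14,30,33}
Ordered by (a.id, b.id); first 4.

1 | 31 ; 9 | 14 ; 9 | 30 ; 9 | 33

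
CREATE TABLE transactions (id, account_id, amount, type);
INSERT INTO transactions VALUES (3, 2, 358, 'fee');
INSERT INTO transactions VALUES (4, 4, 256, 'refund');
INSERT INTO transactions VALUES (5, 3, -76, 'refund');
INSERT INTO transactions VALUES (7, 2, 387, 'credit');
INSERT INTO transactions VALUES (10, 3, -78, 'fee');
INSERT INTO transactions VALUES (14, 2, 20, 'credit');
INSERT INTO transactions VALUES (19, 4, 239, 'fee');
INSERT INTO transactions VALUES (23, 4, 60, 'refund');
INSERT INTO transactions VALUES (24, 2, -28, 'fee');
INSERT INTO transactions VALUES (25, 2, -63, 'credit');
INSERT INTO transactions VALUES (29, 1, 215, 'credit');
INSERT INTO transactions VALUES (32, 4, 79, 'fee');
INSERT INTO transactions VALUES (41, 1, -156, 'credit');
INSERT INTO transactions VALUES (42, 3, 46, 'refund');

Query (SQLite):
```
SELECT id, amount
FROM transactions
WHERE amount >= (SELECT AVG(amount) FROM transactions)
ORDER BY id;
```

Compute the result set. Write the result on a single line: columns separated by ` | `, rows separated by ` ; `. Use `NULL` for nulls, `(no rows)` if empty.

Scalar subquery: AVG(amount) over all transactions rows = 89.928571 (≈; comparison uses full precision).
Keep rows where amount >= that value.

3 | 358 ; 4 | 256 ; 7 | 387 ; 19 | 239 ; 29 | 215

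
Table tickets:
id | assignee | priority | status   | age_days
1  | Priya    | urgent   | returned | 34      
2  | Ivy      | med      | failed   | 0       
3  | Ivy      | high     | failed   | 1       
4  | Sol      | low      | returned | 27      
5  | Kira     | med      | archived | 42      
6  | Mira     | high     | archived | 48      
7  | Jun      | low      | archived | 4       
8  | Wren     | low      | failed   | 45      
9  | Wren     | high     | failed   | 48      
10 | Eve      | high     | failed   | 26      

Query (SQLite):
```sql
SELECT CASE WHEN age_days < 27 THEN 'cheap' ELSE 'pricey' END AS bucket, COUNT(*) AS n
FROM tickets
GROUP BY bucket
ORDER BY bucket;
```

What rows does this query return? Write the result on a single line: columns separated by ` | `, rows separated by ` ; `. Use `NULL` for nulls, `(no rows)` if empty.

cheap | 4 ; pricey | 6

Bucket rows by age_days < 27 → 'cheap' else 'pricey'; count each bucket.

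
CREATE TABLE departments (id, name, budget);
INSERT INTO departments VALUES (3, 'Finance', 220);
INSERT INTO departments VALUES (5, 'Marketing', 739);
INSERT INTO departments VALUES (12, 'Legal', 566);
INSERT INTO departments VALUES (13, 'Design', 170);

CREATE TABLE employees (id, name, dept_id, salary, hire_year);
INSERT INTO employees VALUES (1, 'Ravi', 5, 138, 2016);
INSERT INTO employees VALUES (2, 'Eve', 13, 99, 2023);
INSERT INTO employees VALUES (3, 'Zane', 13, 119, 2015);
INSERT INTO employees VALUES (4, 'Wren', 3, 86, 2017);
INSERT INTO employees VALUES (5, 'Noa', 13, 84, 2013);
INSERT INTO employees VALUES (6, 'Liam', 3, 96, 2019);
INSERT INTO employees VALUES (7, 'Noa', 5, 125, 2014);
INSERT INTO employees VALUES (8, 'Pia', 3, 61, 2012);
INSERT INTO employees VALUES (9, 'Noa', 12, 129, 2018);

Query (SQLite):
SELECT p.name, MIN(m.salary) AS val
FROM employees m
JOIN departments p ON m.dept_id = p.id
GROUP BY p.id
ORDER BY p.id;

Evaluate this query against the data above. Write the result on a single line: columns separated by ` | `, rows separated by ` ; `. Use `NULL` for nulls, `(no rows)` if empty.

Finance | 61 ; Marketing | 125 ; Legal | 129 ; Design | 84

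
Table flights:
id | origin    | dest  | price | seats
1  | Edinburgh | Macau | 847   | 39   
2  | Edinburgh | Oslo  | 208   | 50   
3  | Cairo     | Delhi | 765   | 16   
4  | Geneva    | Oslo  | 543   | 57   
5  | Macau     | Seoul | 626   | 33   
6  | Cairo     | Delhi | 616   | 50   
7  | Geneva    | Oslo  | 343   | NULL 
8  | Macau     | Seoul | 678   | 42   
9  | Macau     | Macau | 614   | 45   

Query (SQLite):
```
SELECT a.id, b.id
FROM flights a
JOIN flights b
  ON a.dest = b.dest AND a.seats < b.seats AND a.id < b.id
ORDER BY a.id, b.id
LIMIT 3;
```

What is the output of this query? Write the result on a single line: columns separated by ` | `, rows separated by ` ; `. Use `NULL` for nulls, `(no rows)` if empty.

1 | 9 ; 2 | 4 ; 3 | 6

Pairs (a,b) with same dest, a.seats < b.seats, a.id < b.id.
dest groups: Delhi:{3,6} Macau:{1,9} Oslo:{2,4,7} Seoul:{5,8}
Ordered by (a.id, b.id); first 3.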